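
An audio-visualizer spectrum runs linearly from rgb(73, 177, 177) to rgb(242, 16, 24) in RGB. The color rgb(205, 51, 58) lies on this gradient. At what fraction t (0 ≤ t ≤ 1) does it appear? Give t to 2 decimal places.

Invert the lerp on the R channel (largest span, 169): t = (205 − 73) / (242 − 73) = 132/169 = 0.78107.
Check on G: (51 − 177)/(16 − 177) = 0.7826 ✓

0.78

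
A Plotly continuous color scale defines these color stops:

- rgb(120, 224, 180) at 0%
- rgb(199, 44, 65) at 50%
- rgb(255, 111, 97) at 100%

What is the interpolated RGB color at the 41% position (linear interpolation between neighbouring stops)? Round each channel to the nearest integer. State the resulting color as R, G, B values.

41% lies between the 0% and 50% stops, so the local fraction is t = (41 − 0)/(50 − 0) = 41/50 ≈ 0.82.
R = 120 + 0.82 × (199 − 120) = 184.78 → 185
G = 224 + 0.82 × (44 − 224) = 76.4 → 76
B = 180 + 0.82 × (65 − 180) = 85.7 → 86

(185, 76, 86)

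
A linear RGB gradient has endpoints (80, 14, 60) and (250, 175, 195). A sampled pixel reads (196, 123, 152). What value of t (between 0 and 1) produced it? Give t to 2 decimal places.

Invert the lerp on the R channel (largest span, 170): t = (196 − 80) / (250 − 80) = 116/170 = 0.68235.
Check on G: (123 − 14)/(175 − 14) = 0.677 ✓

0.68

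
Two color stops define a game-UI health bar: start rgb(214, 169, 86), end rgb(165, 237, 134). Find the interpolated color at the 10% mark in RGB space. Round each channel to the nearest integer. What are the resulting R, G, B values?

10% corresponds to t = 0.1.
R = 214 + 0.1 × (165 − 214) = 214 + 0.1 × -49 = 209.1 → 209
G = 169 + 0.1 × (237 − 169) = 169 + 0.1 × 68 = 175.8 → 176
B = 86 + 0.1 × (134 − 86) = 86 + 0.1 × 48 = 90.8 → 91
So the blended color is (209, 176, 91), about #d1b05b.

(209, 176, 91)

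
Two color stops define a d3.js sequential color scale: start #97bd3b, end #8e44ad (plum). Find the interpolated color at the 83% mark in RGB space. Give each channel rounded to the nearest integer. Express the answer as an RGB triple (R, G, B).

(144, 89, 154)

#97bd3b → (151, 189, 59); #8e44ad → (142, 68, 173).
83% corresponds to t = 0.83.
R = 151 + 0.83 × (142 − 151) = 151 + 0.83 × -9 = 143.53 → 144
G = 189 + 0.83 × (68 − 189) = 189 + 0.83 × -121 = 88.57 → 89
B = 59 + 0.83 × (173 − 59) = 59 + 0.83 × 114 = 153.62 → 154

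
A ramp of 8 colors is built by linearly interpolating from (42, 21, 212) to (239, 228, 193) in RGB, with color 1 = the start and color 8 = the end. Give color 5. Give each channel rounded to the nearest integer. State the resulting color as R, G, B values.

(155, 139, 201)

With 8 swatches and endpoints inclusive, swatch 5 sits at t = (5 − 1)/(8 − 1) = 4/7 ≈ 0.5714.
R = 42 + 0.5714 × (239 − 42) = 154.566 → 155
G = 21 + 0.5714 × (228 − 21) = 139.28 → 139
B = 212 + 0.5714 × (193 − 212) = 201.143 → 201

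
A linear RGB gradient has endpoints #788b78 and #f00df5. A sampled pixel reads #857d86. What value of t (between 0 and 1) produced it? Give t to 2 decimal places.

Invert the lerp on the G channel (largest span, 126): t = (125 − 139) / (13 − 139) = -14/-126 = 0.11111.
Check on R: (133 − 120)/(240 − 120) = 0.1083 ✓

0.11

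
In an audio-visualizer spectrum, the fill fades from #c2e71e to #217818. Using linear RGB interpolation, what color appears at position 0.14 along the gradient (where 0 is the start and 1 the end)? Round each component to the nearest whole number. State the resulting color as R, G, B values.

#c2e71e → (194, 231, 30); #217818 → (33, 120, 24).
R = 194 + 0.14 × (33 − 194) = 194 + 0.14 × -161 = 171.46 → 171
G = 231 + 0.14 × (120 − 231) = 231 + 0.14 × -111 = 215.46 → 215
B = 30 + 0.14 × (24 − 30) = 30 + 0.14 × -6 = 29.16 → 29

(171, 215, 29)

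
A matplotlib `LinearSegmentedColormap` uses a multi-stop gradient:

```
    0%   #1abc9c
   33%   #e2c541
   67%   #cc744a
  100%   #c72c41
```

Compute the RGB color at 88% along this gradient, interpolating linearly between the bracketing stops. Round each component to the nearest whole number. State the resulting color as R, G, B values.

(201, 70, 68)

88% lies between the 67% and 100% stops, so the local fraction is t = (88 − 67)/(100 − 67) = 21/33 ≈ 0.6364.
#cc744a → (204, 116, 74); #c72c41 → (199, 44, 65).
R = 204 + 0.6364 × (199 − 204) = 200.818 → 201
G = 116 + 0.6364 × (44 − 116) = 70.179 → 70
B = 74 + 0.6364 × (65 − 74) = 68.272 → 68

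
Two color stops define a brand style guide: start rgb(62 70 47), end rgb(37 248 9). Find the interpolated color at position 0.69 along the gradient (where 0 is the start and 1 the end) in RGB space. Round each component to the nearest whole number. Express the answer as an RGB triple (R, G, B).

(45, 193, 21)

R = 62 + 0.69 × (37 − 62) = 62 + 0.69 × -25 = 44.75 → 45
G = 70 + 0.69 × (248 − 70) = 70 + 0.69 × 178 = 192.82 → 193
B = 47 + 0.69 × (9 − 47) = 47 + 0.69 × -38 = 20.78 → 21
So the blended color is (45, 193, 21), about #2dc115.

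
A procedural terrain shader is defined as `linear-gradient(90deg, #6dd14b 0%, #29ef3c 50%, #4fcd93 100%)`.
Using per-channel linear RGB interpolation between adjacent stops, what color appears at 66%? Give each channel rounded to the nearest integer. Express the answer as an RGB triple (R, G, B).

66% lies between the 50% and 100% stops, so the local fraction is t = (66 − 50)/(100 − 50) = 16/50 ≈ 0.32.
#29ef3c → (41, 239, 60); #4fcd93 → (79, 205, 147).
R = 41 + 0.32 × (79 − 41) = 53.16 → 53
G = 239 + 0.32 × (205 − 239) = 228.12 → 228
B = 60 + 0.32 × (147 − 60) = 87.84 → 88

(53, 228, 88)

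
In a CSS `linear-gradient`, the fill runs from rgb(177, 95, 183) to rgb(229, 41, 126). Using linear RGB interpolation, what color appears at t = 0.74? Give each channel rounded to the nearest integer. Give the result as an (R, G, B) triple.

R = 177 + 0.74 × (229 − 177) = 177 + 0.74 × 52 = 215.48 → 215
G = 95 + 0.74 × (41 − 95) = 95 + 0.74 × -54 = 55.04 → 55
B = 183 + 0.74 × (126 − 183) = 183 + 0.74 × -57 = 140.82 → 141
So the blended color is (215, 55, 141), about #d7378d.

(215, 55, 141)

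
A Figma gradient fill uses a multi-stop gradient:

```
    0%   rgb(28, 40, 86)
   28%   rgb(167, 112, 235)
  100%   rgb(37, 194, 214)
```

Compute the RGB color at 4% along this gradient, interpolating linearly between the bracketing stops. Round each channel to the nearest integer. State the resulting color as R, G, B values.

(48, 50, 107)

4% lies between the 0% and 28% stops, so the local fraction is t = (4 − 0)/(28 − 0) = 4/28 ≈ 0.1429.
R = 28 + 0.1429 × (167 − 28) = 47.863 → 48
G = 40 + 0.1429 × (112 − 40) = 50.289 → 50
B = 86 + 0.1429 × (235 − 86) = 107.292 → 107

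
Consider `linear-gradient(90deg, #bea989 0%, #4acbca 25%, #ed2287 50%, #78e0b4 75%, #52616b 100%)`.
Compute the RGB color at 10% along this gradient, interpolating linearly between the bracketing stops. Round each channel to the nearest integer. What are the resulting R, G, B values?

(144, 183, 163)

10% lies between the 0% and 25% stops, so the local fraction is t = (10 − 0)/(25 − 0) = 10/25 ≈ 0.4.
#bea989 → (190, 169, 137); #4acbca → (74, 203, 202).
R = 190 + 0.4 × (74 − 190) = 143.6 → 144
G = 169 + 0.4 × (203 − 169) = 182.6 → 183
B = 137 + 0.4 × (202 − 137) = 163 → 163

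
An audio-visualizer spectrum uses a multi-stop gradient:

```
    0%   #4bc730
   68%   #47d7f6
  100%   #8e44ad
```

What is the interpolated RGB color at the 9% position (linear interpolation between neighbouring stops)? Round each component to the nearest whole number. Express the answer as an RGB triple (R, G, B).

(74, 201, 74)

9% lies between the 0% and 68% stops, so the local fraction is t = (9 − 0)/(68 − 0) = 9/68 ≈ 0.1324.
#4bc730 → (75, 199, 48); #47d7f6 → (71, 215, 246).
R = 75 + 0.1324 × (71 − 75) = 74.47 → 74
G = 199 + 0.1324 × (215 − 199) = 201.118 → 201
B = 48 + 0.1324 × (246 − 48) = 74.215 → 74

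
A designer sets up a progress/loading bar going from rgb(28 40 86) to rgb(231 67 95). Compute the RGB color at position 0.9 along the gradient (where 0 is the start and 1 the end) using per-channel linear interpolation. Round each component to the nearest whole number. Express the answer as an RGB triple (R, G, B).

(211, 64, 94)

R = 28 + 0.9 × (231 − 28) = 28 + 0.9 × 203 = 210.7 → 211
G = 40 + 0.9 × (67 − 40) = 40 + 0.9 × 27 = 64.3 → 64
B = 86 + 0.9 × (95 − 86) = 86 + 0.9 × 9 = 94.1 → 94
So the blended color is (211, 64, 94), about #d3405e.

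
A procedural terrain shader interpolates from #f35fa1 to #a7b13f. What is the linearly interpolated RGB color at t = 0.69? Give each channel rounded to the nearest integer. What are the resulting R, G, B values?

#f35fa1 → (243, 95, 161); #a7b13f → (167, 177, 63).
R = 243 + 0.69 × (167 − 243) = 243 + 0.69 × -76 = 190.56 → 191
G = 95 + 0.69 × (177 − 95) = 95 + 0.69 × 82 = 151.58 → 152
B = 161 + 0.69 × (63 − 161) = 161 + 0.69 × -98 = 93.38 → 93

(191, 152, 93)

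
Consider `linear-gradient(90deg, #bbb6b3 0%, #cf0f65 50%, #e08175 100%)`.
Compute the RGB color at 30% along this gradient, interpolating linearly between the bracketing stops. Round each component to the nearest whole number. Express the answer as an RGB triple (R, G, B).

(199, 82, 132)

30% lies between the 0% and 50% stops, so the local fraction is t = (30 − 0)/(50 − 0) = 30/50 ≈ 0.6.
#bbb6b3 → (187, 182, 179); #cf0f65 → (207, 15, 101).
R = 187 + 0.6 × (207 − 187) = 199 → 199
G = 182 + 0.6 × (15 − 182) = 81.8 → 82
B = 179 + 0.6 × (101 − 179) = 132.2 → 132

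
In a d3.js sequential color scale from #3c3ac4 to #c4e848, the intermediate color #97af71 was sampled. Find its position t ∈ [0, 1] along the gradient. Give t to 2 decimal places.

Invert the lerp on the G channel (largest span, 174): t = (175 − 58) / (232 − 58) = 117/174 = 0.67241.
Check on R: (151 − 60)/(196 − 60) = 0.6691 ✓

0.67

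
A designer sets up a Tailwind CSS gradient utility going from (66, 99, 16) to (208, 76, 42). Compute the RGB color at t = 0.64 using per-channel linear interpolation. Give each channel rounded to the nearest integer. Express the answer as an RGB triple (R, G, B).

(157, 84, 33)

R = 66 + 0.64 × (208 − 66) = 66 + 0.64 × 142 = 156.88 → 157
G = 99 + 0.64 × (76 − 99) = 99 + 0.64 × -23 = 84.28 → 84
B = 16 + 0.64 × (42 − 16) = 16 + 0.64 × 26 = 32.64 → 33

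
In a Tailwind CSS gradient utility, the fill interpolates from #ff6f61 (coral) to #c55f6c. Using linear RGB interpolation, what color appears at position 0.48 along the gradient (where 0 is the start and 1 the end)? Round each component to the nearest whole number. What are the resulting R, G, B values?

#ff6f61 → (255, 111, 97); #c55f6c → (197, 95, 108).
R = 255 + 0.48 × (197 − 255) = 255 + 0.48 × -58 = 227.16 → 227
G = 111 + 0.48 × (95 − 111) = 111 + 0.48 × -16 = 103.32 → 103
B = 97 + 0.48 × (108 − 97) = 97 + 0.48 × 11 = 102.28 → 102

(227, 103, 102)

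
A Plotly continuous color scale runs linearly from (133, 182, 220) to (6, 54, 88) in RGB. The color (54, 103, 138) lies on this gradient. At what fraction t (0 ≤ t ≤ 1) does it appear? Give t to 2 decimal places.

Invert the lerp on the B channel (largest span, 132): t = (138 − 220) / (88 − 220) = -82/-132 = 0.62121.
Check on R: (54 − 133)/(6 − 133) = 0.622 ✓

0.62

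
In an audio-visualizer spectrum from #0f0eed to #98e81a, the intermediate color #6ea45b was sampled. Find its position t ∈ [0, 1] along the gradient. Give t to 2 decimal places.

Invert the lerp on the G channel (largest span, 218): t = (164 − 14) / (232 − 14) = 150/218 = 0.68807.
Check on R: (110 − 15)/(152 − 15) = 0.6934 ✓

0.69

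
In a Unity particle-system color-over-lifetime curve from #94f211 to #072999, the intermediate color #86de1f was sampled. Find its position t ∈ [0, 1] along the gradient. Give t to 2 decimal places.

0.10

Invert the lerp on the G channel (largest span, 201): t = (222 − 242) / (41 − 242) = -20/-201 = 0.099502.
Check on R: (134 − 148)/(7 − 148) = 0.09929 ✓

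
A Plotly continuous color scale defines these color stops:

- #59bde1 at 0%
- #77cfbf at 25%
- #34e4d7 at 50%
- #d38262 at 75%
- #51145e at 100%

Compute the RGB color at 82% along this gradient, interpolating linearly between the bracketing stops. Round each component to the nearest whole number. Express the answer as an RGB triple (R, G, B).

(175, 99, 97)

82% lies between the 75% and 100% stops, so the local fraction is t = (82 − 75)/(100 − 75) = 7/25 ≈ 0.28.
#d38262 → (211, 130, 98); #51145e → (81, 20, 94).
R = 211 + 0.28 × (81 − 211) = 174.6 → 175
G = 130 + 0.28 × (20 − 130) = 99.2 → 99
B = 98 + 0.28 × (94 − 98) = 96.88 → 97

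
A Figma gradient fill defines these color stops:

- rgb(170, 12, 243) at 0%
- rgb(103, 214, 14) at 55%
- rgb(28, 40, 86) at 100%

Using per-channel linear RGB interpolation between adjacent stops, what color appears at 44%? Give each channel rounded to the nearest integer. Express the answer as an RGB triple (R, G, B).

44% lies between the 0% and 55% stops, so the local fraction is t = (44 − 0)/(55 − 0) = 44/55 ≈ 0.8.
R = 170 + 0.8 × (103 − 170) = 116.4 → 116
G = 12 + 0.8 × (214 − 12) = 173.6 → 174
B = 243 + 0.8 × (14 − 243) = 59.8 → 60

(116, 174, 60)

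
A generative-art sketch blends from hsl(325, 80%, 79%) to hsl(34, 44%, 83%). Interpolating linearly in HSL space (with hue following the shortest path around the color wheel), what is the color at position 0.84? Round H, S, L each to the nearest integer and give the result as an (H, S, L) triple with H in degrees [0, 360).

(23, 50, 82)

Hue: 34 − 325 = -291°, but |-291| > 180 so the shorter arc goes the other way: Δh = -291 + 360 = 69°.
H = 325 + 0.84 × (69) = 382.96 → 383 → 383 mod 360 = 23°
S = 80 + 0.84 × (44 − 80) = 49.76 → 50%
L = 79 + 0.84 × (83 − 79) = 82.36 → 82%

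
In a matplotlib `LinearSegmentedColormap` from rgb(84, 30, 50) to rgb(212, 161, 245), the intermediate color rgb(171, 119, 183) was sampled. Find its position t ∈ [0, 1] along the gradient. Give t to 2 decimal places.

0.68

Invert the lerp on the B channel (largest span, 195): t = (183 − 50) / (245 − 50) = 133/195 = 0.68205.
Check on R: (171 − 84)/(212 − 84) = 0.6797 ✓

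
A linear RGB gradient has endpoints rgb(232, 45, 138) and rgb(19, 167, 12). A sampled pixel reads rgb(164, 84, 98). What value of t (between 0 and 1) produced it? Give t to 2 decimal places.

Invert the lerp on the R channel (largest span, 213): t = (164 − 232) / (19 − 232) = -68/-213 = 0.31925.
Check on G: (84 − 45)/(167 − 45) = 0.3197 ✓

0.32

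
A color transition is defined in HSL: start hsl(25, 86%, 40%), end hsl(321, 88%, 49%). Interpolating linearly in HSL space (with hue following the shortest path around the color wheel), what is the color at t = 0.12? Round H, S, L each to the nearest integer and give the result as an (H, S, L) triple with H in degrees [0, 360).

(17, 86, 41)

Hue: 321 − 25 = 296°, but |296| > 180 so the shorter arc goes the other way: Δh = 296 − 360 = -64°.
H = 25 + 0.12 × (-64) = 17.32 → 17°
S = 86 + 0.12 × (88 − 86) = 86.24 → 86%
L = 40 + 0.12 × (49 − 40) = 41.08 → 41%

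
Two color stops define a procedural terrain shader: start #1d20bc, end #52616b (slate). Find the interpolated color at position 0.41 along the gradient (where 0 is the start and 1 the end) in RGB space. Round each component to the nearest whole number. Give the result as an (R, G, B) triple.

(51, 59, 155)

#1d20bc → (29, 32, 188); #52616b → (82, 97, 107).
R = 29 + 0.41 × (82 − 29) = 29 + 0.41 × 53 = 50.73 → 51
G = 32 + 0.41 × (97 − 32) = 32 + 0.41 × 65 = 58.65 → 59
B = 188 + 0.41 × (107 − 188) = 188 + 0.41 × -81 = 154.79 → 155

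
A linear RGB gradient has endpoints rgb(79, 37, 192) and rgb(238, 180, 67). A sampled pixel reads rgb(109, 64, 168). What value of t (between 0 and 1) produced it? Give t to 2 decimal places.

Invert the lerp on the R channel (largest span, 159): t = (109 − 79) / (238 − 79) = 30/159 = 0.18868.
Check on G: (64 − 37)/(180 − 37) = 0.1888 ✓

0.19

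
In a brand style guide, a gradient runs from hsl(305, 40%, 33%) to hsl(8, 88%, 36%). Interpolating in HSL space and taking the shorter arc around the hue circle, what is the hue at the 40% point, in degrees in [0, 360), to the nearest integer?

330

Hue: 8 − 305 = -297°, but |-297| > 180 so the shorter arc goes the other way: Δh = -297 + 360 = 63°.
H = 305 + 0.4 × (63) = 330.2 → 330°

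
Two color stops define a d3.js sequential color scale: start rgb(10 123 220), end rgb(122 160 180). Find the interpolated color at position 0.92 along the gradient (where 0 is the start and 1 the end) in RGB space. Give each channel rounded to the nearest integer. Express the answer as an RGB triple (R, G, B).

R = 10 + 0.92 × (122 − 10) = 10 + 0.92 × 112 = 113.04 → 113
G = 123 + 0.92 × (160 − 123) = 123 + 0.92 × 37 = 157.04 → 157
B = 220 + 0.92 × (180 − 220) = 220 + 0.92 × -40 = 183.2 → 183

(113, 157, 183)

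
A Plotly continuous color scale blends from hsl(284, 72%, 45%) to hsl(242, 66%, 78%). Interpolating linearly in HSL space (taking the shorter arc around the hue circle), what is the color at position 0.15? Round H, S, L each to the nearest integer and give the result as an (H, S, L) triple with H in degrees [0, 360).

(278, 71, 50)

Hue arc: Δh = 242 − 284 = -42° (|Δh| ≤ 180, already the shorter path).
H = 284 + 0.15 × (-42) = 277.7 → 278°
S = 72 + 0.15 × (66 − 72) = 71.1 → 71%
L = 45 + 0.15 × (78 − 45) = 49.95 → 50%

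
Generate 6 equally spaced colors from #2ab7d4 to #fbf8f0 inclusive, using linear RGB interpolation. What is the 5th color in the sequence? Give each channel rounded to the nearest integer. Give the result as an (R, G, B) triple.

With 6 swatches and endpoints inclusive, swatch 5 sits at t = (5 − 1)/(6 − 1) = 4/5 ≈ 0.8.
#2ab7d4 → (42, 183, 212); #fbf8f0 → (251, 248, 240).
R = 42 + 0.8 × (251 − 42) = 209.2 → 209
G = 183 + 0.8 × (248 − 183) = 235 → 235
B = 212 + 0.8 × (240 − 212) = 234.4 → 234

(209, 235, 234)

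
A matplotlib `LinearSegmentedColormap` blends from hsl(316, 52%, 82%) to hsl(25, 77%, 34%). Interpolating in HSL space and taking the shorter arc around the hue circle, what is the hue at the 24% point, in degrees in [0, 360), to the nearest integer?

333

Hue: 25 − 316 = -291°, but |-291| > 180 so the shorter arc goes the other way: Δh = -291 + 360 = 69°.
H = 316 + 0.24 × (69) = 332.56 → 333°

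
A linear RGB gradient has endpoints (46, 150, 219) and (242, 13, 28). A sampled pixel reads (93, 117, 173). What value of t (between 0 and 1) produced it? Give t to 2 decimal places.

Invert the lerp on the R channel (largest span, 196): t = (93 − 46) / (242 − 46) = 47/196 = 0.2398.
Check on G: (117 − 150)/(13 − 150) = 0.2409 ✓

0.24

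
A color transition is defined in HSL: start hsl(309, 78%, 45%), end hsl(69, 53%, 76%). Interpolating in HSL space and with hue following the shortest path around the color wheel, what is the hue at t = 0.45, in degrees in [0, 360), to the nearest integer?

Hue: 69 − 309 = -240°, but |-240| > 180 so the shorter arc goes the other way: Δh = -240 + 360 = 120°.
H = 309 + 0.45 × (120) = 363 → 363 → 363 mod 360 = 3°

3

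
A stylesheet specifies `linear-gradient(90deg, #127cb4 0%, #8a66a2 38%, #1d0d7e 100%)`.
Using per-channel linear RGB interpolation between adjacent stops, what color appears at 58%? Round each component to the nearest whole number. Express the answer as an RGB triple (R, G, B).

58% lies between the 38% and 100% stops, so the local fraction is t = (58 − 38)/(100 − 38) = 20/62 ≈ 0.3226.
#8a66a2 → (138, 102, 162); #1d0d7e → (29, 13, 126).
R = 138 + 0.3226 × (29 − 138) = 102.837 → 103
G = 102 + 0.3226 × (13 − 102) = 73.289 → 73
B = 162 + 0.3226 × (126 − 162) = 150.386 → 150

(103, 73, 150)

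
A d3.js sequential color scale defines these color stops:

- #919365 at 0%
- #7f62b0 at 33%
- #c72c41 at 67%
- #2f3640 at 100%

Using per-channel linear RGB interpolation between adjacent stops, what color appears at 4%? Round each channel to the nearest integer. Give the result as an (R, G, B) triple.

(143, 141, 110)

4% lies between the 0% and 33% stops, so the local fraction is t = (4 − 0)/(33 − 0) = 4/33 ≈ 0.1212.
#919365 → (145, 147, 101); #7f62b0 → (127, 98, 176).
R = 145 + 0.1212 × (127 − 145) = 142.818 → 143
G = 147 + 0.1212 × (98 − 147) = 141.061 → 141
B = 101 + 0.1212 × (176 − 101) = 110.09 → 110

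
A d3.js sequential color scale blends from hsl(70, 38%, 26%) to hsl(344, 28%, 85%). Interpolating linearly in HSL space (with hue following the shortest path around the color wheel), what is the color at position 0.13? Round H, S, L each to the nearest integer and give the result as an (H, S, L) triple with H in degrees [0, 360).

(59, 37, 34)

Hue: 344 − 70 = 274°, but |274| > 180 so the shorter arc goes the other way: Δh = 274 − 360 = -86°.
H = 70 + 0.13 × (-86) = 58.82 → 59°
S = 38 + 0.13 × (28 − 38) = 36.7 → 37%
L = 26 + 0.13 × (85 − 26) = 33.67 → 34%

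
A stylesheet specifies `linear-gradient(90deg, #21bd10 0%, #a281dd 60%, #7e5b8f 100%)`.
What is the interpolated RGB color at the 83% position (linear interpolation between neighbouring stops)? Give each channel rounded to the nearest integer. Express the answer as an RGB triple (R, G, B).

(141, 107, 176)

83% lies between the 60% and 100% stops, so the local fraction is t = (83 − 60)/(100 − 60) = 23/40 ≈ 0.575.
#a281dd → (162, 129, 221); #7e5b8f → (126, 91, 143).
R = 162 + 0.575 × (126 − 162) = 141.3 → 141
G = 129 + 0.575 × (91 − 129) = 107.15 → 107
B = 221 + 0.575 × (143 − 221) = 176.15 → 176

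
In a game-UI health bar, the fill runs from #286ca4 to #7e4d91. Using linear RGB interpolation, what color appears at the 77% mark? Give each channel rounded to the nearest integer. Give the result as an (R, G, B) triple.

(106, 84, 149)

#286ca4 → (40, 108, 164); #7e4d91 → (126, 77, 145).
77% corresponds to t = 0.77.
R = 40 + 0.77 × (126 − 40) = 40 + 0.77 × 86 = 106.22 → 106
G = 108 + 0.77 × (77 − 108) = 108 + 0.77 × -31 = 84.13 → 84
B = 164 + 0.77 × (145 − 164) = 164 + 0.77 × -19 = 149.37 → 149
So the blended color is (106, 84, 149), about #6a5495.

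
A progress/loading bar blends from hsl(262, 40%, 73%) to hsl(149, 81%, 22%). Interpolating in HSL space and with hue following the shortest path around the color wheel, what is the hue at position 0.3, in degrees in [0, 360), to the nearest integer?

228

Hue arc: Δh = 149 − 262 = -113° (|Δh| ≤ 180, already the shorter path).
H = 262 + 0.3 × (-113) = 228.1 → 228°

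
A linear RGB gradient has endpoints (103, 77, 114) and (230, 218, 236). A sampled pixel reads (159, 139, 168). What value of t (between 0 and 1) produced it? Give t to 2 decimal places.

0.44

Invert the lerp on the G channel (largest span, 141): t = (139 − 77) / (218 − 77) = 62/141 = 0.43972.
Check on R: (159 − 103)/(230 − 103) = 0.4409 ✓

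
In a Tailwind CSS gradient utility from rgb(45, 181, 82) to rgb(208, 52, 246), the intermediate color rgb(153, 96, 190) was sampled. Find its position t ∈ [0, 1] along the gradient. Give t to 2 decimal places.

Invert the lerp on the B channel (largest span, 164): t = (190 − 82) / (246 − 82) = 108/164 = 0.65854.
Check on R: (153 − 45)/(208 − 45) = 0.6626 ✓

0.66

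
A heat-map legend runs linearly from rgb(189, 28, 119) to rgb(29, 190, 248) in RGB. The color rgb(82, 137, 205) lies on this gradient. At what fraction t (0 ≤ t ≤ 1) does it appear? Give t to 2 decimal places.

0.67

Invert the lerp on the G channel (largest span, 162): t = (137 − 28) / (190 − 28) = 109/162 = 0.67284.
Check on R: (82 − 189)/(29 − 189) = 0.6687 ✓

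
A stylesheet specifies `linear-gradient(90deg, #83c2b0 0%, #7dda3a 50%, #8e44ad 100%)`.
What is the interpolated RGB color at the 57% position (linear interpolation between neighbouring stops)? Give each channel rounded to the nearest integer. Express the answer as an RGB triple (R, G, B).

(127, 197, 74)

57% lies between the 50% and 100% stops, so the local fraction is t = (57 − 50)/(100 − 50) = 7/50 ≈ 0.14.
#7dda3a → (125, 218, 58); #8e44ad → (142, 68, 173).
R = 125 + 0.14 × (142 − 125) = 127.38 → 127
G = 218 + 0.14 × (68 − 218) = 197 → 197
B = 58 + 0.14 × (173 − 58) = 74.1 → 74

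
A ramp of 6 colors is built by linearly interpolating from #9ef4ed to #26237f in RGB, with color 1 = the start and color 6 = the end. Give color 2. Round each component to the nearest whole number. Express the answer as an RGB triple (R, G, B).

(134, 202, 215)

With 6 swatches and endpoints inclusive, swatch 2 sits at t = (2 − 1)/(6 − 1) = 1/5 ≈ 0.2.
#9ef4ed → (158, 244, 237); #26237f → (38, 35, 127).
R = 158 + 0.2 × (38 − 158) = 134 → 134
G = 244 + 0.2 × (35 − 244) = 202.2 → 202
B = 237 + 0.2 × (127 − 237) = 215 → 215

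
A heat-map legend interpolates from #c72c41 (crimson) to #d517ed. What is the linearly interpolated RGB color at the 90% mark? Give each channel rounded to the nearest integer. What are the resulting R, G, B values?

#c72c41 → (199, 44, 65); #d517ed → (213, 23, 237).
90% corresponds to t = 0.9.
R = 199 + 0.9 × (213 − 199) = 199 + 0.9 × 14 = 211.6 → 212
G = 44 + 0.9 × (23 − 44) = 44 + 0.9 × -21 = 25.1 → 25
B = 65 + 0.9 × (237 − 65) = 65 + 0.9 × 172 = 219.8 → 220
So the blended color is (212, 25, 220), about #d419dc.

(212, 25, 220)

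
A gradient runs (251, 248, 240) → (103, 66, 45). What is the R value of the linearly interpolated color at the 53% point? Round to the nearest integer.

R = 251 + 0.53 × (103 − 251) = 172.56 → 173

173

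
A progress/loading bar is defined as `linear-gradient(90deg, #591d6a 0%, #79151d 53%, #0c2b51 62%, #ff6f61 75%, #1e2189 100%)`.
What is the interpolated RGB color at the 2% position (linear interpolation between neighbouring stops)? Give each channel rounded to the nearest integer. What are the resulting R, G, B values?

2% lies between the 0% and 53% stops, so the local fraction is t = (2 − 0)/(53 − 0) = 2/53 ≈ 0.0377.
#591d6a → (89, 29, 106); #79151d → (121, 21, 29).
R = 89 + 0.0377 × (121 − 89) = 90.206 → 90
G = 29 + 0.0377 × (21 − 29) = 28.698 → 29
B = 106 + 0.0377 × (29 − 106) = 103.097 → 103

(90, 29, 103)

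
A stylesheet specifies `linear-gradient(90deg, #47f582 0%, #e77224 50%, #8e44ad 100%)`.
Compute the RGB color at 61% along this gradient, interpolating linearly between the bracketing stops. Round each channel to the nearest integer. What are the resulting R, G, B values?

61% lies between the 50% and 100% stops, so the local fraction is t = (61 − 50)/(100 − 50) = 11/50 ≈ 0.22.
#e77224 → (231, 114, 36); #8e44ad → (142, 68, 173).
R = 231 + 0.22 × (142 − 231) = 211.42 → 211
G = 114 + 0.22 × (68 − 114) = 103.88 → 104
B = 36 + 0.22 × (173 − 36) = 66.14 → 66

(211, 104, 66)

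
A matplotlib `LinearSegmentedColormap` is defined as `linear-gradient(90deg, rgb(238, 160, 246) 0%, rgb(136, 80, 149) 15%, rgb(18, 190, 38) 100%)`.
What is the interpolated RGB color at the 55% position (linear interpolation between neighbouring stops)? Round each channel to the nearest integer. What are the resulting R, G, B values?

(80, 132, 97)

55% lies between the 15% and 100% stops, so the local fraction is t = (55 − 15)/(100 − 15) = 40/85 ≈ 0.4706.
R = 136 + 0.4706 × (18 − 136) = 80.469 → 80
G = 80 + 0.4706 × (190 − 80) = 131.766 → 132
B = 149 + 0.4706 × (38 − 149) = 96.763 → 97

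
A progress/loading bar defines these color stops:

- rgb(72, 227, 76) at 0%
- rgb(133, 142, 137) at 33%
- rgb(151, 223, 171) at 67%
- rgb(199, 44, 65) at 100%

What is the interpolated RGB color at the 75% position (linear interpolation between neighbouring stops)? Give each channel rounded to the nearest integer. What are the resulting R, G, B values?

75% lies between the 67% and 100% stops, so the local fraction is t = (75 − 67)/(100 − 67) = 8/33 ≈ 0.2424.
R = 151 + 0.2424 × (199 − 151) = 162.635 → 163
G = 223 + 0.2424 × (44 − 223) = 179.61 → 180
B = 171 + 0.2424 × (65 − 171) = 145.306 → 145

(163, 180, 145)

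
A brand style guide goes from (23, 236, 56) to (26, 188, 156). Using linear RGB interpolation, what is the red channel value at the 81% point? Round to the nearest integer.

R = 23 + 0.81 × (26 − 23) = 25.43 → 25

25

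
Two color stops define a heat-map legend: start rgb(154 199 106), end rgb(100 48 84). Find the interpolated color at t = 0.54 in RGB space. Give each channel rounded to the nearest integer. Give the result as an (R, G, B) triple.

R = 154 + 0.54 × (100 − 154) = 154 + 0.54 × -54 = 124.84 → 125
G = 199 + 0.54 × (48 − 199) = 199 + 0.54 × -151 = 117.46 → 117
B = 106 + 0.54 × (84 − 106) = 106 + 0.54 × -22 = 94.12 → 94

(125, 117, 94)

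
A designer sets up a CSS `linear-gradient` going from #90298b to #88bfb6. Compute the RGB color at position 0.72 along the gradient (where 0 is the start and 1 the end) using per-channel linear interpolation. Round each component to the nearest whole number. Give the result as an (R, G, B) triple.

(138, 149, 170)

#90298b → (144, 41, 139); #88bfb6 → (136, 191, 182).
R = 144 + 0.72 × (136 − 144) = 144 + 0.72 × -8 = 138.24 → 138
G = 41 + 0.72 × (191 − 41) = 41 + 0.72 × 150 = 149 → 149
B = 139 + 0.72 × (182 − 139) = 139 + 0.72 × 43 = 169.96 → 170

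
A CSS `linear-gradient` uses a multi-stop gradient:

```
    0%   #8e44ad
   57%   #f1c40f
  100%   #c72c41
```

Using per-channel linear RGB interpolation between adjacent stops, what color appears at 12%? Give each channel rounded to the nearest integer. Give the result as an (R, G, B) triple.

(163, 95, 140)

12% lies between the 0% and 57% stops, so the local fraction is t = (12 − 0)/(57 − 0) = 12/57 ≈ 0.2105.
#8e44ad → (142, 68, 173); #f1c40f → (241, 196, 15).
R = 142 + 0.2105 × (241 − 142) = 162.839 → 163
G = 68 + 0.2105 × (196 − 68) = 94.944 → 95
B = 173 + 0.2105 × (15 − 173) = 139.741 → 140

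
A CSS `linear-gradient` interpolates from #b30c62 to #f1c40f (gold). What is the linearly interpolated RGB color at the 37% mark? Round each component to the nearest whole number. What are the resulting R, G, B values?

(202, 80, 67)

#b30c62 → (179, 12, 98); #f1c40f → (241, 196, 15).
37% corresponds to t = 0.37.
R = 179 + 0.37 × (241 − 179) = 179 + 0.37 × 62 = 201.94 → 202
G = 12 + 0.37 × (196 − 12) = 12 + 0.37 × 184 = 80.08 → 80
B = 98 + 0.37 × (15 − 98) = 98 + 0.37 × -83 = 67.29 → 67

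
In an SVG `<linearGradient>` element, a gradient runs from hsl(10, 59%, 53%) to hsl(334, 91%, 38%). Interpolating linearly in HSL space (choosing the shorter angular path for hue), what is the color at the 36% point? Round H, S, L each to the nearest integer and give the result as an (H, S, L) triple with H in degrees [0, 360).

Hue: 334 − 10 = 324°, but |324| > 180 so the shorter arc goes the other way: Δh = 324 − 360 = -36°.
H = 10 + 0.36 × (-36) = -2.96 → -3 → -3 mod 360 = 357°
S = 59 + 0.36 × (91 − 59) = 70.52 → 71%
L = 53 + 0.36 × (38 − 53) = 47.6 → 48%

(357, 71, 48)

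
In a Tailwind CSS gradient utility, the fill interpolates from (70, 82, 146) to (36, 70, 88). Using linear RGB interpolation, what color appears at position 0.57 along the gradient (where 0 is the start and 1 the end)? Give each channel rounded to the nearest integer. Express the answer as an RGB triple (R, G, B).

R = 70 + 0.57 × (36 − 70) = 70 + 0.57 × -34 = 50.62 → 51
G = 82 + 0.57 × (70 − 82) = 82 + 0.57 × -12 = 75.16 → 75
B = 146 + 0.57 × (88 − 146) = 146 + 0.57 × -58 = 112.94 → 113
So the blended color is (51, 75, 113), about #334b71.

(51, 75, 113)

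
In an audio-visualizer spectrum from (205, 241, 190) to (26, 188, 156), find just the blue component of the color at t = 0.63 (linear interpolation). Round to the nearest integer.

B = 190 + 0.63 × (156 − 190) = 168.58 → 169

169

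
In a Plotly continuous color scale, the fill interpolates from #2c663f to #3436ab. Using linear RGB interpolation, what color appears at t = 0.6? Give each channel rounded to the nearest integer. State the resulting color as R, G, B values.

#2c663f → (44, 102, 63); #3436ab → (52, 54, 171).
R = 44 + 0.6 × (52 − 44) = 44 + 0.6 × 8 = 48.8 → 49
G = 102 + 0.6 × (54 − 102) = 102 + 0.6 × -48 = 73.2 → 73
B = 63 + 0.6 × (171 − 63) = 63 + 0.6 × 108 = 127.8 → 128

(49, 73, 128)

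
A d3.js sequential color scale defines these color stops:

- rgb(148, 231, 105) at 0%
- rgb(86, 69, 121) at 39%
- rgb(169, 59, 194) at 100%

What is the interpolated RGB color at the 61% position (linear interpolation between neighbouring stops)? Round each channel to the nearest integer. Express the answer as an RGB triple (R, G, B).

(116, 65, 147)

61% lies between the 39% and 100% stops, so the local fraction is t = (61 − 39)/(100 − 39) = 22/61 ≈ 0.3607.
R = 86 + 0.3607 × (169 − 86) = 115.938 → 116
G = 69 + 0.3607 × (59 − 69) = 65.393 → 65
B = 121 + 0.3607 × (194 − 121) = 147.331 → 147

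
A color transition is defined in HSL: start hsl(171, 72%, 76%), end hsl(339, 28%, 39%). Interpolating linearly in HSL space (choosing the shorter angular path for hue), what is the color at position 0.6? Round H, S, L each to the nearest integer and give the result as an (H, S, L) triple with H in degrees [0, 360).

Hue arc: Δh = 339 − 171 = 168° (|Δh| ≤ 180, already the shorter path).
H = 171 + 0.6 × (168) = 271.8 → 272°
S = 72 + 0.6 × (28 − 72) = 45.6 → 46%
L = 76 + 0.6 × (39 − 76) = 53.8 → 54%

(272, 46, 54)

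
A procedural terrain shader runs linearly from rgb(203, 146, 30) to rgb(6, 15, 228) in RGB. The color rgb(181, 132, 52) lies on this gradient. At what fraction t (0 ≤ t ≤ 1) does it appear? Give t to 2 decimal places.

Invert the lerp on the B channel (largest span, 198): t = (52 − 30) / (228 − 30) = 22/198 = 0.11111.
Check on R: (181 − 203)/(6 − 203) = 0.1117 ✓

0.11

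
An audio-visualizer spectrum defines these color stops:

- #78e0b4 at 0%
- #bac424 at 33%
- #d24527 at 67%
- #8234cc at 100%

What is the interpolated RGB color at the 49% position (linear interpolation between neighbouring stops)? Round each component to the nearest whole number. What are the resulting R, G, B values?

49% lies between the 33% and 67% stops, so the local fraction is t = (49 − 33)/(67 − 33) = 16/34 ≈ 0.4706.
#bac424 → (186, 196, 36); #d24527 → (210, 69, 39).
R = 186 + 0.4706 × (210 − 186) = 197.294 → 197
G = 196 + 0.4706 × (69 − 196) = 136.234 → 136
B = 36 + 0.4706 × (39 − 36) = 37.412 → 37

(197, 136, 37)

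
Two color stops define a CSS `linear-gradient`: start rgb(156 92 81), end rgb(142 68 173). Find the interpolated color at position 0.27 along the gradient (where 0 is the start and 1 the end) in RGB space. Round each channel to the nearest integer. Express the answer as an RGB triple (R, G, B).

(152, 86, 106)

R = 156 + 0.27 × (142 − 156) = 156 + 0.27 × -14 = 152.22 → 152
G = 92 + 0.27 × (68 − 92) = 92 + 0.27 × -24 = 85.52 → 86
B = 81 + 0.27 × (173 − 81) = 81 + 0.27 × 92 = 105.84 → 106
So the blended color is (152, 86, 106), about #98566a.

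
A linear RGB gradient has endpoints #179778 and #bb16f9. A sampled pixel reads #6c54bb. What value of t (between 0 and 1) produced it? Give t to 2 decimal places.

0.52

Invert the lerp on the R channel (largest span, 164): t = (108 − 23) / (187 − 23) = 85/164 = 0.51829.
Check on G: (84 − 151)/(22 − 151) = 0.5194 ✓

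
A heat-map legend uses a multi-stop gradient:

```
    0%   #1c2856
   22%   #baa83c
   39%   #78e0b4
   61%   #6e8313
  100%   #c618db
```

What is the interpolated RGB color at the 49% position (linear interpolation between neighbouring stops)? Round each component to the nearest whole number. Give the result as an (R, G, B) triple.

(115, 182, 107)

49% lies between the 39% and 61% stops, so the local fraction is t = (49 − 39)/(61 − 39) = 10/22 ≈ 0.4545.
#78e0b4 → (120, 224, 180); #6e8313 → (110, 131, 19).
R = 120 + 0.4545 × (110 − 120) = 115.455 → 115
G = 224 + 0.4545 × (131 − 224) = 181.731 → 182
B = 180 + 0.4545 × (19 − 180) = 106.825 → 107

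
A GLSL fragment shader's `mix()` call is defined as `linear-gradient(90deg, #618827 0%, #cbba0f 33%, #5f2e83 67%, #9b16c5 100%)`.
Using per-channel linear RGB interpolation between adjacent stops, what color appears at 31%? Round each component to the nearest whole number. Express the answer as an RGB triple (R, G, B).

(197, 183, 16)

31% lies between the 0% and 33% stops, so the local fraction is t = (31 − 0)/(33 − 0) = 31/33 ≈ 0.9394.
#618827 → (97, 136, 39); #cbba0f → (203, 186, 15).
R = 97 + 0.9394 × (203 − 97) = 196.576 → 197
G = 136 + 0.9394 × (186 − 136) = 182.97 → 183
B = 39 + 0.9394 × (15 − 39) = 16.454 → 16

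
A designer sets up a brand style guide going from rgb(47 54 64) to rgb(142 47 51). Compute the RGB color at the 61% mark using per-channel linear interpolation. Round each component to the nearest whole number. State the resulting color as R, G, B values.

61% corresponds to t = 0.61.
R = 47 + 0.61 × (142 − 47) = 47 + 0.61 × 95 = 104.95 → 105
G = 54 + 0.61 × (47 − 54) = 54 + 0.61 × -7 = 49.73 → 50
B = 64 + 0.61 × (51 − 64) = 64 + 0.61 × -13 = 56.07 → 56
So the blended color is (105, 50, 56), about #693238.

(105, 50, 56)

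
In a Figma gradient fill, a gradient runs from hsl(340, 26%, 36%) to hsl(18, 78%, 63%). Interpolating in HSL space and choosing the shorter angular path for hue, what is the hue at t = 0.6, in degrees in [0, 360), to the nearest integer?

Hue: 18 − 340 = -322°, but |-322| > 180 so the shorter arc goes the other way: Δh = -322 + 360 = 38°.
H = 340 + 0.6 × (38) = 362.8 → 363 → 363 mod 360 = 3°

3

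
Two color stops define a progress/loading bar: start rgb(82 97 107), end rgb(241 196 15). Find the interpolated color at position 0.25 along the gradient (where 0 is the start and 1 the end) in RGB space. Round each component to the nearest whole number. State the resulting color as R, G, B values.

(122, 122, 84)

R = 82 + 0.25 × (241 − 82) = 82 + 0.25 × 159 = 121.75 → 122
G = 97 + 0.25 × (196 − 97) = 97 + 0.25 × 99 = 121.75 → 122
B = 107 + 0.25 × (15 − 107) = 107 + 0.25 × -92 = 84 → 84
So the blended color is (122, 122, 84), about #7a7a54.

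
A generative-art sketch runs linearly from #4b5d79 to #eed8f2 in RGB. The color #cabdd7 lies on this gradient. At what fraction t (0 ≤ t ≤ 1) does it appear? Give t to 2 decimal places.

Invert the lerp on the R channel (largest span, 163): t = (202 − 75) / (238 − 75) = 127/163 = 0.77914.
Check on G: (189 − 93)/(216 − 93) = 0.7805 ✓

0.78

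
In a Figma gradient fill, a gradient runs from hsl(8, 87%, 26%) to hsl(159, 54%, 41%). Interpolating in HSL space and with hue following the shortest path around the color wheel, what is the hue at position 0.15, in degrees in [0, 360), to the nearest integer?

31

Hue arc: Δh = 159 − 8 = 151° (|Δh| ≤ 180, already the shorter path).
H = 8 + 0.15 × (151) = 30.65 → 31°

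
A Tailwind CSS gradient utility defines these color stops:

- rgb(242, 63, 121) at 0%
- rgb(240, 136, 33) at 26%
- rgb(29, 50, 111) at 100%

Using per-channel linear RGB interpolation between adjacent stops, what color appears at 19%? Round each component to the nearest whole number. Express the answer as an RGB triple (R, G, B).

(241, 116, 57)

19% lies between the 0% and 26% stops, so the local fraction is t = (19 − 0)/(26 − 0) = 19/26 ≈ 0.7308.
R = 242 + 0.7308 × (240 − 242) = 240.538 → 241
G = 63 + 0.7308 × (136 − 63) = 116.348 → 116
B = 121 + 0.7308 × (33 − 121) = 56.69 → 57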